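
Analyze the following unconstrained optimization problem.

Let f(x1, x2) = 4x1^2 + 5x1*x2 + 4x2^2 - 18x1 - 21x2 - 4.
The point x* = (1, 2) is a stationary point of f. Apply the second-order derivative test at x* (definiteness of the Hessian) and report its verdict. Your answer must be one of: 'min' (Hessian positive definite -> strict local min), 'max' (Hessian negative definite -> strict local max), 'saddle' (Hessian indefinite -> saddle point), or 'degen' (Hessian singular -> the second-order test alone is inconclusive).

Compute the Hessian H = grad^2 f:
  H = [[8, 5], [5, 8]]
Verify stationarity: grad f(x*) = H x* + g = (0, 0).
Eigenvalues of H: 3, 13.
Both eigenvalues > 0, so H is positive definite -> x* is a strict local min.

min


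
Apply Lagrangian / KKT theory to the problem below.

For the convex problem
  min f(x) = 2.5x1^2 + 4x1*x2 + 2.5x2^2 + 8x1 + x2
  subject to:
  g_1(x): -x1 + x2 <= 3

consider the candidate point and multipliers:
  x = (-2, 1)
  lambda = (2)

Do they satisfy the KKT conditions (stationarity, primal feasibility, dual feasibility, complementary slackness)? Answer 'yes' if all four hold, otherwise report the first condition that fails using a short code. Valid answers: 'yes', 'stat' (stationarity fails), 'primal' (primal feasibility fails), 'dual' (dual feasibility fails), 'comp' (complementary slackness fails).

Gradient of f: grad f(x) = Q x + c = (2, -2)
Constraint values g_i(x) = a_i^T x - b_i:
  g_1((-2, 1)) = 0
Stationarity residual: grad f(x) + sum_i lambda_i a_i = (0, 0)
  -> stationarity OK
Primal feasibility (all g_i <= 0): OK
Dual feasibility (all lambda_i >= 0): OK
Complementary slackness (lambda_i * g_i(x) = 0 for all i): OK

Verdict: yes, KKT holds.

yes


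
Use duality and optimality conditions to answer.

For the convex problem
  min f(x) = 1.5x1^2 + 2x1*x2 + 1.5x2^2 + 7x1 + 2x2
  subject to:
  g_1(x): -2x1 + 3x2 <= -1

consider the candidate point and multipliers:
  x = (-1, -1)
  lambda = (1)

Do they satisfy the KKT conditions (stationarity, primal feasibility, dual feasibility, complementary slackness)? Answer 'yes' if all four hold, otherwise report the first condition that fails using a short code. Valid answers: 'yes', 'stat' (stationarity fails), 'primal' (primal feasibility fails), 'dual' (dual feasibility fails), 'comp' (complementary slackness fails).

Gradient of f: grad f(x) = Q x + c = (2, -3)
Constraint values g_i(x) = a_i^T x - b_i:
  g_1((-1, -1)) = 0
Stationarity residual: grad f(x) + sum_i lambda_i a_i = (0, 0)
  -> stationarity OK
Primal feasibility (all g_i <= 0): OK
Dual feasibility (all lambda_i >= 0): OK
Complementary slackness (lambda_i * g_i(x) = 0 for all i): OK

Verdict: yes, KKT holds.

yes


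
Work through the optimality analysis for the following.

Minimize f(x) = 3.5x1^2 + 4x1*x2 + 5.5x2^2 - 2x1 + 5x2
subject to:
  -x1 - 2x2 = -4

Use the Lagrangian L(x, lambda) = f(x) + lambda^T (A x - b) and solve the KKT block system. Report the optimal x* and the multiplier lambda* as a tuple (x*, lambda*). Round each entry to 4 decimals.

Form the Lagrangian:
  L(x, lambda) = (1/2) x^T Q x + c^T x + lambda^T (A x - b)
Stationarity (grad_x L = 0): Q x + c + A^T lambda = 0.
Primal feasibility: A x = b.

This gives the KKT block system:
  [ Q   A^T ] [ x     ]   [-c ]
  [ A    0  ] [ lambda ] = [ b ]

Solving the linear system:
  x*      = (1.3043, 1.3478)
  lambda* = (12.5217)
  f(x*)   = 27.1087

x* = (1.3043, 1.3478), lambda* = (12.5217)


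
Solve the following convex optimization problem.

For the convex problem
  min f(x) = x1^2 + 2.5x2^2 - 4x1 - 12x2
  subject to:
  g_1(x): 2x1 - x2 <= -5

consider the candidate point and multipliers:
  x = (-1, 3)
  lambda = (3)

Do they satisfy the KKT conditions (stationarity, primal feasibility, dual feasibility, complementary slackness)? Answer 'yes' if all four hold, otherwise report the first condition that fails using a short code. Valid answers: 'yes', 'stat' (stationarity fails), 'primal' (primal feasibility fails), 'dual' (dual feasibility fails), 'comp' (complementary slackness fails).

Gradient of f: grad f(x) = Q x + c = (-6, 3)
Constraint values g_i(x) = a_i^T x - b_i:
  g_1((-1, 3)) = 0
Stationarity residual: grad f(x) + sum_i lambda_i a_i = (0, 0)
  -> stationarity OK
Primal feasibility (all g_i <= 0): OK
Dual feasibility (all lambda_i >= 0): OK
Complementary slackness (lambda_i * g_i(x) = 0 for all i): OK

Verdict: yes, KKT holds.

yes


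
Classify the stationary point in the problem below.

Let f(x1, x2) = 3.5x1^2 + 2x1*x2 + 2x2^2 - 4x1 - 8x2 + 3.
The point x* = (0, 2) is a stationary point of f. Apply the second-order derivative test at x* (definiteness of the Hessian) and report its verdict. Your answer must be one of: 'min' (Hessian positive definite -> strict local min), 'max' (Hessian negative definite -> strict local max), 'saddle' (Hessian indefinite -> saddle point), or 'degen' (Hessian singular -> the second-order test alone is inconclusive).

Compute the Hessian H = grad^2 f:
  H = [[7, 2], [2, 4]]
Verify stationarity: grad f(x*) = H x* + g = (0, 0).
Eigenvalues of H: 3, 8.
Both eigenvalues > 0, so H is positive definite -> x* is a strict local min.

min


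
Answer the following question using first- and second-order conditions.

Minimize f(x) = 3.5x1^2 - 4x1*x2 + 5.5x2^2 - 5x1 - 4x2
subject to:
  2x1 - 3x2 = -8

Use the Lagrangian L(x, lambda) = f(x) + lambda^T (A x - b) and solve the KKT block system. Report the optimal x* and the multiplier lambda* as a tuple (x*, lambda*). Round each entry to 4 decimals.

Form the Lagrangian:
  L(x, lambda) = (1/2) x^T Q x + c^T x + lambda^T (A x - b)
Stationarity (grad_x L = 0): Q x + c + A^T lambda = 0.
Primal feasibility: A x = b.

This gives the KKT block system:
  [ Q   A^T ] [ x     ]   [-c ]
  [ A    0  ] [ lambda ] = [ b ]

Solving the linear system:
  x*      = (-0.1864, 2.5424)
  lambda* = (8.2373)
  f(x*)   = 28.3305

x* = (-0.1864, 2.5424), lambda* = (8.2373)


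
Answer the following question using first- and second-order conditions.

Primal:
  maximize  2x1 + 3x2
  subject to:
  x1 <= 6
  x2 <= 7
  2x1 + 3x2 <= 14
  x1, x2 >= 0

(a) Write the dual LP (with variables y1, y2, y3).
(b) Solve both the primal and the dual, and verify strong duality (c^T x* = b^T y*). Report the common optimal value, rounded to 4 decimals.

The standard primal-dual pair for 'max c^T x s.t. A x <= b, x >= 0' is:
  Dual:  min b^T y  s.t.  A^T y >= c,  y >= 0.

So the dual LP is:
  minimize  6y1 + 7y2 + 14y3
  subject to:
    y1 + 2y3 >= 2
    y2 + 3y3 >= 3
    y1, y2, y3 >= 0

Solving the primal: x* = (0, 4.6667).
  primal value c^T x* = 14.
Solving the dual: y* = (0, 0, 1).
  dual value b^T y* = 14.
Strong duality: c^T x* = b^T y*. Confirmed.

14


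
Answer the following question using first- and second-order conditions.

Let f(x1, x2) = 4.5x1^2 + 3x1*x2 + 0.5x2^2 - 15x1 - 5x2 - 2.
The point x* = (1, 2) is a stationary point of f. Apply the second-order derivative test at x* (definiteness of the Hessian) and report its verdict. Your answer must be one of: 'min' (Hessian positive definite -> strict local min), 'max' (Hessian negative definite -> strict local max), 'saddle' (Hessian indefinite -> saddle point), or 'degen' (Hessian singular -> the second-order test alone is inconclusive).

Compute the Hessian H = grad^2 f:
  H = [[9, 3], [3, 1]]
Verify stationarity: grad f(x*) = H x* + g = (0, 0).
Eigenvalues of H: 0, 10.
H has a zero eigenvalue (singular; positive semidefinite but not definite), so H is neither positive definite, negative definite, nor indefinite. The second-order test alone is inconclusive -> degen.
(Indeed, f is constant along the null direction of H through x*, so x* is not a strict local extremum.)

degen


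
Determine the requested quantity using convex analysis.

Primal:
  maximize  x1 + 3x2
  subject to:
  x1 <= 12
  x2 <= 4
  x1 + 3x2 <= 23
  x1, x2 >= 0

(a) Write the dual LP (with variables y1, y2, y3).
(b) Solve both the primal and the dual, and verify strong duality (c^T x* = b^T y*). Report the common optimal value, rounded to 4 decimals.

The standard primal-dual pair for 'max c^T x s.t. A x <= b, x >= 0' is:
  Dual:  min b^T y  s.t.  A^T y >= c,  y >= 0.

So the dual LP is:
  minimize  12y1 + 4y2 + 23y3
  subject to:
    y1 + y3 >= 1
    y2 + 3y3 >= 3
    y1, y2, y3 >= 0

Solving the primal: x* = (11, 4).
  primal value c^T x* = 23.
Solving the dual: y* = (0, 0, 1).
  dual value b^T y* = 23.
Strong duality: c^T x* = b^T y*. Confirmed.

23


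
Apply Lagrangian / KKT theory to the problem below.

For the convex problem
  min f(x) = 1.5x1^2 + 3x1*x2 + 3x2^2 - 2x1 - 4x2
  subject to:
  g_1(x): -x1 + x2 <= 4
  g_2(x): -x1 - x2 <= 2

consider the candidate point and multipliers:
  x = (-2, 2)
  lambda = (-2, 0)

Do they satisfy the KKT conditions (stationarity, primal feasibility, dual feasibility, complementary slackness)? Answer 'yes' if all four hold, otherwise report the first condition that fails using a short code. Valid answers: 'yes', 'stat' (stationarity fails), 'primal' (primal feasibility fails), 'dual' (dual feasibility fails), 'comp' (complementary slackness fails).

Gradient of f: grad f(x) = Q x + c = (-2, 2)
Constraint values g_i(x) = a_i^T x - b_i:
  g_1((-2, 2)) = 0
  g_2((-2, 2)) = -2
Stationarity residual: grad f(x) + sum_i lambda_i a_i = (0, 0)
  -> stationarity OK
Primal feasibility (all g_i <= 0): OK
Dual feasibility (all lambda_i >= 0): FAILS
Complementary slackness (lambda_i * g_i(x) = 0 for all i): OK

Verdict: the first failing condition is dual_feasibility -> dual.

dual


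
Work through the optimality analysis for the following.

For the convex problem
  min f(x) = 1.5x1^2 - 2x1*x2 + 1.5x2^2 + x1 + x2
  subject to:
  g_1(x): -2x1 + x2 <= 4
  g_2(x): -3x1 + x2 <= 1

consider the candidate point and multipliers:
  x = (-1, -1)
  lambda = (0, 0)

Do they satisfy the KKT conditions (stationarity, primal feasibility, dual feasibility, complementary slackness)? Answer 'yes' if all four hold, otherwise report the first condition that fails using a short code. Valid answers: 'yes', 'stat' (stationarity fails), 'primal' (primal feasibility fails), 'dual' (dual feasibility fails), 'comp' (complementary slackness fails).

Gradient of f: grad f(x) = Q x + c = (0, 0)
Constraint values g_i(x) = a_i^T x - b_i:
  g_1((-1, -1)) = -3
  g_2((-1, -1)) = 1
Stationarity residual: grad f(x) + sum_i lambda_i a_i = (0, 0)
  -> stationarity OK
Primal feasibility (all g_i <= 0): FAILS
Dual feasibility (all lambda_i >= 0): OK
Complementary slackness (lambda_i * g_i(x) = 0 for all i): OK

Verdict: the first failing condition is primal_feasibility -> primal.

primal


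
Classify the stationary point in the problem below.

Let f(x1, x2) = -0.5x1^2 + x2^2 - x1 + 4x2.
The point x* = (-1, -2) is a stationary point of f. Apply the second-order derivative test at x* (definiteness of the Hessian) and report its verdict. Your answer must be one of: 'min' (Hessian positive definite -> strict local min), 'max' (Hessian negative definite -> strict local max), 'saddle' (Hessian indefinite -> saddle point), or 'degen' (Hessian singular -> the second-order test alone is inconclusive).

Compute the Hessian H = grad^2 f:
  H = [[-1, 0], [0, 2]]
Verify stationarity: grad f(x*) = H x* + g = (0, 0).
Eigenvalues of H: -1, 2.
Eigenvalues have mixed signs, so H is indefinite -> x* is a saddle point.

saddle


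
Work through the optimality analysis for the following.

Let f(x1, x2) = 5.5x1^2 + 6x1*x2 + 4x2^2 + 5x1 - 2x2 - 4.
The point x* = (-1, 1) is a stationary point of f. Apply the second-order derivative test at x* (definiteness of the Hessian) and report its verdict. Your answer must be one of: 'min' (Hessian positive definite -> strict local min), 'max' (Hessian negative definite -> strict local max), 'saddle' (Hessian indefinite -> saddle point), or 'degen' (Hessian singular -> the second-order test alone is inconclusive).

Compute the Hessian H = grad^2 f:
  H = [[11, 6], [6, 8]]
Verify stationarity: grad f(x*) = H x* + g = (0, 0).
Eigenvalues of H: 3.3153, 15.6847.
Both eigenvalues > 0, so H is positive definite -> x* is a strict local min.

min


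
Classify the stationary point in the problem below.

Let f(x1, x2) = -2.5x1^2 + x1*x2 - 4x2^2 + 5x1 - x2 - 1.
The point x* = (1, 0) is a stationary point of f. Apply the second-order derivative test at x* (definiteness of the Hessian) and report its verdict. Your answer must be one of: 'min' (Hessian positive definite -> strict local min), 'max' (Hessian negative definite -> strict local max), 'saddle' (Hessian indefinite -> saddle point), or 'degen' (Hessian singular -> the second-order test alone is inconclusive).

Compute the Hessian H = grad^2 f:
  H = [[-5, 1], [1, -8]]
Verify stationarity: grad f(x*) = H x* + g = (0, 0).
Eigenvalues of H: -8.3028, -4.6972.
Both eigenvalues < 0, so H is negative definite -> x* is a strict local max.

max


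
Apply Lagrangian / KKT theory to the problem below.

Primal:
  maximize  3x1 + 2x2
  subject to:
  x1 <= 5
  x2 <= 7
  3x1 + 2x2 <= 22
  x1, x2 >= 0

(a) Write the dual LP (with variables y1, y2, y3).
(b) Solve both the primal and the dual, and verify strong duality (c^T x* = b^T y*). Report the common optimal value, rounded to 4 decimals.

The standard primal-dual pair for 'max c^T x s.t. A x <= b, x >= 0' is:
  Dual:  min b^T y  s.t.  A^T y >= c,  y >= 0.

So the dual LP is:
  minimize  5y1 + 7y2 + 22y3
  subject to:
    y1 + 3y3 >= 3
    y2 + 2y3 >= 2
    y1, y2, y3 >= 0

Solving the primal: x* = (2.6667, 7).
  primal value c^T x* = 22.
Solving the dual: y* = (0, 0, 1).
  dual value b^T y* = 22.
Strong duality: c^T x* = b^T y*. Confirmed.

22


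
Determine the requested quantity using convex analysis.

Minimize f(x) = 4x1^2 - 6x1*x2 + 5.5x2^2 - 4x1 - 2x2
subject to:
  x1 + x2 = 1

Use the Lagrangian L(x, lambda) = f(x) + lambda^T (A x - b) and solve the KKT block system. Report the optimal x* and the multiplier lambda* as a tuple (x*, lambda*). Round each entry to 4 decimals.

Form the Lagrangian:
  L(x, lambda) = (1/2) x^T Q x + c^T x + lambda^T (A x - b)
Stationarity (grad_x L = 0): Q x + c + A^T lambda = 0.
Primal feasibility: A x = b.

This gives the KKT block system:
  [ Q   A^T ] [ x     ]   [-c ]
  [ A    0  ] [ lambda ] = [ b ]

Solving the linear system:
  x*      = (0.6129, 0.3871)
  lambda* = (1.4194)
  f(x*)   = -2.3226

x* = (0.6129, 0.3871), lambda* = (1.4194)


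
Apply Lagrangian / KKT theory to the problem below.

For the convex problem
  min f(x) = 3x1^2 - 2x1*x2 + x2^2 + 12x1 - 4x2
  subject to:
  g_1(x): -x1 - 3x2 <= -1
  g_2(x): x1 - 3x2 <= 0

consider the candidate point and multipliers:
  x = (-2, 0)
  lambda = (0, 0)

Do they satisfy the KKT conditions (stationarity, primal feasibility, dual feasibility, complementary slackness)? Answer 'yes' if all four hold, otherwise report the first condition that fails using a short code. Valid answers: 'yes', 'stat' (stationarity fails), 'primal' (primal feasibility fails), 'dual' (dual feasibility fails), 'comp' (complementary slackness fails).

Gradient of f: grad f(x) = Q x + c = (0, 0)
Constraint values g_i(x) = a_i^T x - b_i:
  g_1((-2, 0)) = 3
  g_2((-2, 0)) = -2
Stationarity residual: grad f(x) + sum_i lambda_i a_i = (0, 0)
  -> stationarity OK
Primal feasibility (all g_i <= 0): FAILS
Dual feasibility (all lambda_i >= 0): OK
Complementary slackness (lambda_i * g_i(x) = 0 for all i): OK

Verdict: the first failing condition is primal_feasibility -> primal.

primal


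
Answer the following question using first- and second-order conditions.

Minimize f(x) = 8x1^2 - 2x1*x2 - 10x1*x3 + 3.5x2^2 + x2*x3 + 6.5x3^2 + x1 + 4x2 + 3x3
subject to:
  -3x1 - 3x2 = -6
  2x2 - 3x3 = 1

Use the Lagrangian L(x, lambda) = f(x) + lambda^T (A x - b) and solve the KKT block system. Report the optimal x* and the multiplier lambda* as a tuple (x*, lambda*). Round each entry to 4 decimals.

Form the Lagrangian:
  L(x, lambda) = (1/2) x^T Q x + c^T x + lambda^T (A x - b)
Stationarity (grad_x L = 0): Q x + c + A^T lambda = 0.
Primal feasibility: A x = b.

This gives the KKT block system:
  [ Q   A^T ] [ x     ]   [-c ]
  [ A    0  ] [ lambda ] = [ b ]

Solving the linear system:
  x*      = (0.9274, 1.0726, 0.3817)
  lambda* = (3.292, -0.0796)
  f(x*)   = 13.0972

x* = (0.9274, 1.0726, 0.3817), lambda* = (3.292, -0.0796)


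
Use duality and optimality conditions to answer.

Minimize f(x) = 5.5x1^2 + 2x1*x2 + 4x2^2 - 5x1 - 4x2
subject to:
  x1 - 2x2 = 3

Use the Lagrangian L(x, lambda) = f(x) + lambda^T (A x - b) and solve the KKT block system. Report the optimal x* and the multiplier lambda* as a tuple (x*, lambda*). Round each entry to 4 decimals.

Form the Lagrangian:
  L(x, lambda) = (1/2) x^T Q x + c^T x + lambda^T (A x - b)
Stationarity (grad_x L = 0): Q x + c + A^T lambda = 0.
Primal feasibility: A x = b.

This gives the KKT block system:
  [ Q   A^T ] [ x     ]   [-c ]
  [ A    0  ] [ lambda ] = [ b ]

Solving the linear system:
  x*      = (1.0667, -0.9667)
  lambda* = (-4.8)
  f(x*)   = 6.4667

x* = (1.0667, -0.9667), lambda* = (-4.8)


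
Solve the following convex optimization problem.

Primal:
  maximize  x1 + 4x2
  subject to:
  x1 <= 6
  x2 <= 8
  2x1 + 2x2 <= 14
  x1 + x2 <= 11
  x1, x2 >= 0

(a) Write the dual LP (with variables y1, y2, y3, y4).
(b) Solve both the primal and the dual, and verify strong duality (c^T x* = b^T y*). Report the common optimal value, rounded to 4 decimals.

The standard primal-dual pair for 'max c^T x s.t. A x <= b, x >= 0' is:
  Dual:  min b^T y  s.t.  A^T y >= c,  y >= 0.

So the dual LP is:
  minimize  6y1 + 8y2 + 14y3 + 11y4
  subject to:
    y1 + 2y3 + y4 >= 1
    y2 + 2y3 + y4 >= 4
    y1, y2, y3, y4 >= 0

Solving the primal: x* = (0, 7).
  primal value c^T x* = 28.
Solving the dual: y* = (0, 0, 2, 0).
  dual value b^T y* = 28.
Strong duality: c^T x* = b^T y*. Confirmed.

28


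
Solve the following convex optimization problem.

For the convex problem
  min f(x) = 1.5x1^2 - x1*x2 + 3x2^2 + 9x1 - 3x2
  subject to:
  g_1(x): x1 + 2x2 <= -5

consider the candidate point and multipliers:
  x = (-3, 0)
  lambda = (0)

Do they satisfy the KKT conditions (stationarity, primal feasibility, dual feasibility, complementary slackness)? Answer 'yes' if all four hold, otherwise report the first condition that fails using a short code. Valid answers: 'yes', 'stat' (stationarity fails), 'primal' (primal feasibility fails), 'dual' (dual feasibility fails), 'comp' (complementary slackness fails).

Gradient of f: grad f(x) = Q x + c = (0, 0)
Constraint values g_i(x) = a_i^T x - b_i:
  g_1((-3, 0)) = 2
Stationarity residual: grad f(x) + sum_i lambda_i a_i = (0, 0)
  -> stationarity OK
Primal feasibility (all g_i <= 0): FAILS
Dual feasibility (all lambda_i >= 0): OK
Complementary slackness (lambda_i * g_i(x) = 0 for all i): OK

Verdict: the first failing condition is primal_feasibility -> primal.

primal


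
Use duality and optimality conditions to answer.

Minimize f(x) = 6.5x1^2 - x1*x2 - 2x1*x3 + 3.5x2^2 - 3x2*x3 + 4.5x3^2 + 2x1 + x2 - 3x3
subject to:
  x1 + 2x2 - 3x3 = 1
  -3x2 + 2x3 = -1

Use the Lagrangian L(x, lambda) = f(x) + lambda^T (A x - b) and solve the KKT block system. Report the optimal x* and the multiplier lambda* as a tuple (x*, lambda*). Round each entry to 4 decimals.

Form the Lagrangian:
  L(x, lambda) = (1/2) x^T Q x + c^T x + lambda^T (A x - b)
Stationarity (grad_x L = 0): Q x + c + A^T lambda = 0.
Primal feasibility: A x = b.

This gives the KKT block system:
  [ Q   A^T ] [ x     ]   [-c ]
  [ A    0  ] [ lambda ] = [ b ]

Solving the linear system:
  x*      = (-0.0126, 0.195, -0.2075)
  lambda* = (-2.0566, -0.3711)
  f(x*)   = 1.239

x* = (-0.0126, 0.195, -0.2075), lambda* = (-2.0566, -0.3711)


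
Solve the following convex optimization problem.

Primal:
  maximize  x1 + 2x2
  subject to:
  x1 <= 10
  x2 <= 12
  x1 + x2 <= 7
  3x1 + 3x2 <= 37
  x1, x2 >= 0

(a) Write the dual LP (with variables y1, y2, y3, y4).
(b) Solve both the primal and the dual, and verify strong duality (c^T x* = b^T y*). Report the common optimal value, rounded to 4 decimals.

The standard primal-dual pair for 'max c^T x s.t. A x <= b, x >= 0' is:
  Dual:  min b^T y  s.t.  A^T y >= c,  y >= 0.

So the dual LP is:
  minimize  10y1 + 12y2 + 7y3 + 37y4
  subject to:
    y1 + y3 + 3y4 >= 1
    y2 + y3 + 3y4 >= 2
    y1, y2, y3, y4 >= 0

Solving the primal: x* = (0, 7).
  primal value c^T x* = 14.
Solving the dual: y* = (0, 0, 2, 0).
  dual value b^T y* = 14.
Strong duality: c^T x* = b^T y*. Confirmed.

14


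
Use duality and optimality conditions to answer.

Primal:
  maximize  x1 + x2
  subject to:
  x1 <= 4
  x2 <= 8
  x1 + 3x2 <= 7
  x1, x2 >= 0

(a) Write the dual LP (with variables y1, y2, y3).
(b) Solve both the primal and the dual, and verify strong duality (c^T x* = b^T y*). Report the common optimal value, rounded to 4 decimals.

The standard primal-dual pair for 'max c^T x s.t. A x <= b, x >= 0' is:
  Dual:  min b^T y  s.t.  A^T y >= c,  y >= 0.

So the dual LP is:
  minimize  4y1 + 8y2 + 7y3
  subject to:
    y1 + y3 >= 1
    y2 + 3y3 >= 1
    y1, y2, y3 >= 0

Solving the primal: x* = (4, 1).
  primal value c^T x* = 5.
Solving the dual: y* = (0.6667, 0, 0.3333).
  dual value b^T y* = 5.
Strong duality: c^T x* = b^T y*. Confirmed.

5


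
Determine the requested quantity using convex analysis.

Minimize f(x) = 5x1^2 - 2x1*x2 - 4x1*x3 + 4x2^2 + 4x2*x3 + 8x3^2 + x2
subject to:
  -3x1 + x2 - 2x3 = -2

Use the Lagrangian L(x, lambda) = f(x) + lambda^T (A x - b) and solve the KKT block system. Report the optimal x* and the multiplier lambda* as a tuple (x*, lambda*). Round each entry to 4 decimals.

Form the Lagrangian:
  L(x, lambda) = (1/2) x^T Q x + c^T x + lambda^T (A x - b)
Stationarity (grad_x L = 0): Q x + c + A^T lambda = 0.
Primal feasibility: A x = b.

This gives the KKT block system:
  [ Q   A^T ] [ x     ]   [-c ]
  [ A    0  ] [ lambda ] = [ b ]

Solving the linear system:
  x*      = (0.3649, -0.3108, 0.2973)
  lambda* = (1.027)
  f(x*)   = 0.8716

x* = (0.3649, -0.3108, 0.2973), lambda* = (1.027)


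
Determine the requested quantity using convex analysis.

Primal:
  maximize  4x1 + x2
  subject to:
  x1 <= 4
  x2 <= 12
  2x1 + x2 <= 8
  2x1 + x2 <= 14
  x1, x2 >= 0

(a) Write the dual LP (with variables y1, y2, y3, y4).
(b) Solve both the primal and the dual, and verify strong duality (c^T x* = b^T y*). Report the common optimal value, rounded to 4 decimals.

The standard primal-dual pair for 'max c^T x s.t. A x <= b, x >= 0' is:
  Dual:  min b^T y  s.t.  A^T y >= c,  y >= 0.

So the dual LP is:
  minimize  4y1 + 12y2 + 8y3 + 14y4
  subject to:
    y1 + 2y3 + 2y4 >= 4
    y2 + y3 + y4 >= 1
    y1, y2, y3, y4 >= 0

Solving the primal: x* = (4, 0).
  primal value c^T x* = 16.
Solving the dual: y* = (2, 0, 1, 0).
  dual value b^T y* = 16.
Strong duality: c^T x* = b^T y*. Confirmed.

16


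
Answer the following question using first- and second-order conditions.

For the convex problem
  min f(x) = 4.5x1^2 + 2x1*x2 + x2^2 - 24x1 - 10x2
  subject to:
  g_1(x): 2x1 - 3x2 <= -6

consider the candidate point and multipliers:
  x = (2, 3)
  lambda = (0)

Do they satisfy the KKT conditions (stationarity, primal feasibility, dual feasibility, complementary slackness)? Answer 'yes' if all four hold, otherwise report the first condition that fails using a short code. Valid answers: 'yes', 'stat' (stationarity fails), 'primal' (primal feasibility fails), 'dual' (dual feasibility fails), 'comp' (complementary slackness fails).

Gradient of f: grad f(x) = Q x + c = (0, 0)
Constraint values g_i(x) = a_i^T x - b_i:
  g_1((2, 3)) = 1
Stationarity residual: grad f(x) + sum_i lambda_i a_i = (0, 0)
  -> stationarity OK
Primal feasibility (all g_i <= 0): FAILS
Dual feasibility (all lambda_i >= 0): OK
Complementary slackness (lambda_i * g_i(x) = 0 for all i): OK

Verdict: the first failing condition is primal_feasibility -> primal.

primal


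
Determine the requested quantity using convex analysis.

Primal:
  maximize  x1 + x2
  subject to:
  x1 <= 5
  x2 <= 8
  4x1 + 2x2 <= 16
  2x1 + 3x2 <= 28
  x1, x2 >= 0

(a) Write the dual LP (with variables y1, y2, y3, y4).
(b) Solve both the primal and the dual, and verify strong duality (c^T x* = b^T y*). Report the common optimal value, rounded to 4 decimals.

The standard primal-dual pair for 'max c^T x s.t. A x <= b, x >= 0' is:
  Dual:  min b^T y  s.t.  A^T y >= c,  y >= 0.

So the dual LP is:
  minimize  5y1 + 8y2 + 16y3 + 28y4
  subject to:
    y1 + 4y3 + 2y4 >= 1
    y2 + 2y3 + 3y4 >= 1
    y1, y2, y3, y4 >= 0

Solving the primal: x* = (0, 8).
  primal value c^T x* = 8.
Solving the dual: y* = (0, 0.5, 0.25, 0).
  dual value b^T y* = 8.
Strong duality: c^T x* = b^T y*. Confirmed.

8


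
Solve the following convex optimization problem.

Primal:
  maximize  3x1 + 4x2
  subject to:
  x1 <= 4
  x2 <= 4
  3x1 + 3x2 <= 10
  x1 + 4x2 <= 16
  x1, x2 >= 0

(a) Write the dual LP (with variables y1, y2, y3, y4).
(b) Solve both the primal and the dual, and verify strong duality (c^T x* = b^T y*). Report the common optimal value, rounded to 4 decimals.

The standard primal-dual pair for 'max c^T x s.t. A x <= b, x >= 0' is:
  Dual:  min b^T y  s.t.  A^T y >= c,  y >= 0.

So the dual LP is:
  minimize  4y1 + 4y2 + 10y3 + 16y4
  subject to:
    y1 + 3y3 + y4 >= 3
    y2 + 3y3 + 4y4 >= 4
    y1, y2, y3, y4 >= 0

Solving the primal: x* = (0, 3.3333).
  primal value c^T x* = 13.3333.
Solving the dual: y* = (0, 0, 1.3333, 0).
  dual value b^T y* = 13.3333.
Strong duality: c^T x* = b^T y*. Confirmed.

13.3333


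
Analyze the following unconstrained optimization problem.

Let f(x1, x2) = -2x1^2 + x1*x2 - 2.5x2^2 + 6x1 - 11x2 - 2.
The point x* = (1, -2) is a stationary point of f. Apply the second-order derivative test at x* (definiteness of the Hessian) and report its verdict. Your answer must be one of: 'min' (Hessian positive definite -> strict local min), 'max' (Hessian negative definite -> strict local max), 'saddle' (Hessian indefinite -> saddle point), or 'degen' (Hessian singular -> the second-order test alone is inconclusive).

Compute the Hessian H = grad^2 f:
  H = [[-4, 1], [1, -5]]
Verify stationarity: grad f(x*) = H x* + g = (0, 0).
Eigenvalues of H: -5.618, -3.382.
Both eigenvalues < 0, so H is negative definite -> x* is a strict local max.

max


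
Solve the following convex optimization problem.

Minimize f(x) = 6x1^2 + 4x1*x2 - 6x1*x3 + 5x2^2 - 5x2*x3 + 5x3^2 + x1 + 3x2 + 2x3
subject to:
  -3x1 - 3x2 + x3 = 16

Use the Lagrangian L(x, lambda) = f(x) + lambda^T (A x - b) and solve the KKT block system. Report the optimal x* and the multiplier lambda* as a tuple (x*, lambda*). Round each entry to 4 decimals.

Form the Lagrangian:
  L(x, lambda) = (1/2) x^T Q x + c^T x + lambda^T (A x - b)
Stationarity (grad_x L = 0): Q x + c + A^T lambda = 0.
Primal feasibility: A x = b.

This gives the KKT block system:
  [ Q   A^T ] [ x     ]   [-c ]
  [ A    0  ] [ lambda ] = [ b ]

Solving the linear system:
  x*      = (-2.693, -3.4961, -2.5673)
  lambda* = (-9.9655)
  f(x*)   = 70.5662

x* = (-2.693, -3.4961, -2.5673), lambda* = (-9.9655)


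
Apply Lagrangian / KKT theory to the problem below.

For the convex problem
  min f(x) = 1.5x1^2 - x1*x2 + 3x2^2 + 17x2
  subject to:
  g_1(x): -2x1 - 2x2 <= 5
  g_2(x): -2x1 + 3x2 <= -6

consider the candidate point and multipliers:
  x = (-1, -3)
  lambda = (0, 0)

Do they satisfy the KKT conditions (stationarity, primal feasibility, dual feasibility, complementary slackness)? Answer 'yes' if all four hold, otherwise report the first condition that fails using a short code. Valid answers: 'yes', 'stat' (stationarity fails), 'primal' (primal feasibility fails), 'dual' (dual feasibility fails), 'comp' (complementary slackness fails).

Gradient of f: grad f(x) = Q x + c = (0, 0)
Constraint values g_i(x) = a_i^T x - b_i:
  g_1((-1, -3)) = 3
  g_2((-1, -3)) = -1
Stationarity residual: grad f(x) + sum_i lambda_i a_i = (0, 0)
  -> stationarity OK
Primal feasibility (all g_i <= 0): FAILS
Dual feasibility (all lambda_i >= 0): OK
Complementary slackness (lambda_i * g_i(x) = 0 for all i): OK

Verdict: the first failing condition is primal_feasibility -> primal.

primal


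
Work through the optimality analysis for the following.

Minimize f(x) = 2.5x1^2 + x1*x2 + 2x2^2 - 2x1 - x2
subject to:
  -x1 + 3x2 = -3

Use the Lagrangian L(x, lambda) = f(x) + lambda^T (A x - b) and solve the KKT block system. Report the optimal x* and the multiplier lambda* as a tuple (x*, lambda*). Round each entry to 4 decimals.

Form the Lagrangian:
  L(x, lambda) = (1/2) x^T Q x + c^T x + lambda^T (A x - b)
Stationarity (grad_x L = 0): Q x + c + A^T lambda = 0.
Primal feasibility: A x = b.

This gives the KKT block system:
  [ Q   A^T ] [ x     ]   [-c ]
  [ A    0  ] [ lambda ] = [ b ]

Solving the linear system:
  x*      = (0.7636, -0.7455)
  lambda* = (1.0727)
  f(x*)   = 1.2182

x* = (0.7636, -0.7455), lambda* = (1.0727)


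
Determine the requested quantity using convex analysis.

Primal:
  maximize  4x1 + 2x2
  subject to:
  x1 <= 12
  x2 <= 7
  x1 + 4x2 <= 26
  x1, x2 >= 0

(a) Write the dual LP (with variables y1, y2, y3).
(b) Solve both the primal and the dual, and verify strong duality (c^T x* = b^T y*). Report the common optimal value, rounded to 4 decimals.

The standard primal-dual pair for 'max c^T x s.t. A x <= b, x >= 0' is:
  Dual:  min b^T y  s.t.  A^T y >= c,  y >= 0.

So the dual LP is:
  minimize  12y1 + 7y2 + 26y3
  subject to:
    y1 + y3 >= 4
    y2 + 4y3 >= 2
    y1, y2, y3 >= 0

Solving the primal: x* = (12, 3.5).
  primal value c^T x* = 55.
Solving the dual: y* = (3.5, 0, 0.5).
  dual value b^T y* = 55.
Strong duality: c^T x* = b^T y*. Confirmed.

55


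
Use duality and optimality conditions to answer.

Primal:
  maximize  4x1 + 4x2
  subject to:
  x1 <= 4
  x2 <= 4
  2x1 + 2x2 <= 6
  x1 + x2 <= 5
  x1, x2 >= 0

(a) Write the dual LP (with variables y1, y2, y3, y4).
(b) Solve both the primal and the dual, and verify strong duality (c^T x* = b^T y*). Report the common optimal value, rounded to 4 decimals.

The standard primal-dual pair for 'max c^T x s.t. A x <= b, x >= 0' is:
  Dual:  min b^T y  s.t.  A^T y >= c,  y >= 0.

So the dual LP is:
  minimize  4y1 + 4y2 + 6y3 + 5y4
  subject to:
    y1 + 2y3 + y4 >= 4
    y2 + 2y3 + y4 >= 4
    y1, y2, y3, y4 >= 0

Solving the primal: x* = (3, 0).
  primal value c^T x* = 12.
Solving the dual: y* = (0, 0, 2, 0).
  dual value b^T y* = 12.
Strong duality: c^T x* = b^T y*. Confirmed.

12


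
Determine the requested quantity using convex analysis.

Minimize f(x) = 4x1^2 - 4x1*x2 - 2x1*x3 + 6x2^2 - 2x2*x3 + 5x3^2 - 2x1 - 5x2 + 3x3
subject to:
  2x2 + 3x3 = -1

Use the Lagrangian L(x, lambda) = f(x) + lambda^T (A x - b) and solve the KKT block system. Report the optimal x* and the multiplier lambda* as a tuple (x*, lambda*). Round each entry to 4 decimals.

Form the Lagrangian:
  L(x, lambda) = (1/2) x^T Q x + c^T x + lambda^T (A x - b)
Stationarity (grad_x L = 0): Q x + c + A^T lambda = 0.
Primal feasibility: A x = b.

This gives the KKT block system:
  [ Q   A^T ] [ x     ]   [-c ]
  [ A    0  ] [ lambda ] = [ b ]

Solving the linear system:
  x*      = (0.25, 0.25, -0.5)
  lambda* = (1)
  f(x*)   = -1.125

x* = (0.25, 0.25, -0.5), lambda* = (1)


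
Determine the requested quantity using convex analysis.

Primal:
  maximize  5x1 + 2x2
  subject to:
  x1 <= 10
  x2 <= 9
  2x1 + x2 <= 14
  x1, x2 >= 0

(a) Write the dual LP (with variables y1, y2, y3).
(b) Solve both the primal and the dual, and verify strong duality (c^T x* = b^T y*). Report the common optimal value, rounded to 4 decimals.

The standard primal-dual pair for 'max c^T x s.t. A x <= b, x >= 0' is:
  Dual:  min b^T y  s.t.  A^T y >= c,  y >= 0.

So the dual LP is:
  minimize  10y1 + 9y2 + 14y3
  subject to:
    y1 + 2y3 >= 5
    y2 + y3 >= 2
    y1, y2, y3 >= 0

Solving the primal: x* = (7, 0).
  primal value c^T x* = 35.
Solving the dual: y* = (0, 0, 2.5).
  dual value b^T y* = 35.
Strong duality: c^T x* = b^T y*. Confirmed.

35


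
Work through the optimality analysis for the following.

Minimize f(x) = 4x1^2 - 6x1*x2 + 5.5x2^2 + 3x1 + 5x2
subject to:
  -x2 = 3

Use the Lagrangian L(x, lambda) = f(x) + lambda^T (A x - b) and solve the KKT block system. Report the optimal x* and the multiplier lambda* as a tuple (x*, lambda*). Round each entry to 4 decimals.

Form the Lagrangian:
  L(x, lambda) = (1/2) x^T Q x + c^T x + lambda^T (A x - b)
Stationarity (grad_x L = 0): Q x + c + A^T lambda = 0.
Primal feasibility: A x = b.

This gives the KKT block system:
  [ Q   A^T ] [ x     ]   [-c ]
  [ A    0  ] [ lambda ] = [ b ]

Solving the linear system:
  x*      = (-2.625, -3)
  lambda* = (-12.25)
  f(x*)   = 6.9375

x* = (-2.625, -3), lambda* = (-12.25)


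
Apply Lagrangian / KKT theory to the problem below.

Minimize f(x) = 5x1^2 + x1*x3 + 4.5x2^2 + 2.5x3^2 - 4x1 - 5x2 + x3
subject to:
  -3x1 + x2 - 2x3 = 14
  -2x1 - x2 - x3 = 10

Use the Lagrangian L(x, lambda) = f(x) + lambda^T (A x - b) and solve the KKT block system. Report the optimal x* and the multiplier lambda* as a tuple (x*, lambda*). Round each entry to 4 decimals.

Form the Lagrangian:
  L(x, lambda) = (1/2) x^T Q x + c^T x + lambda^T (A x - b)
Stationarity (grad_x L = 0): Q x + c + A^T lambda = 0.
Primal feasibility: A x = b.

This gives the KKT block system:
  [ Q   A^T ] [ x     ]   [-c ]
  [ A    0  ] [ lambda ] = [ b ]

Solving the linear system:
  x*      = (-2.8144, -1.0619, -3.3093)
  lambda* = (-1.268, -15.8247)
  f(x*)   = 94.6289

x* = (-2.8144, -1.0619, -3.3093), lambda* = (-1.268, -15.8247)


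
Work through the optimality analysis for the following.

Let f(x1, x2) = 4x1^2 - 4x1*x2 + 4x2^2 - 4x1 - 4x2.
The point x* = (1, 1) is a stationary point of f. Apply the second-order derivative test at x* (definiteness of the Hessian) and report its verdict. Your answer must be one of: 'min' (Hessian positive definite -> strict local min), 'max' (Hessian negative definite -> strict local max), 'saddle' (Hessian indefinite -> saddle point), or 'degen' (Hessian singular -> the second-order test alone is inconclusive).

Compute the Hessian H = grad^2 f:
  H = [[8, -4], [-4, 8]]
Verify stationarity: grad f(x*) = H x* + g = (0, 0).
Eigenvalues of H: 4, 12.
Both eigenvalues > 0, so H is positive definite -> x* is a strict local min.

min


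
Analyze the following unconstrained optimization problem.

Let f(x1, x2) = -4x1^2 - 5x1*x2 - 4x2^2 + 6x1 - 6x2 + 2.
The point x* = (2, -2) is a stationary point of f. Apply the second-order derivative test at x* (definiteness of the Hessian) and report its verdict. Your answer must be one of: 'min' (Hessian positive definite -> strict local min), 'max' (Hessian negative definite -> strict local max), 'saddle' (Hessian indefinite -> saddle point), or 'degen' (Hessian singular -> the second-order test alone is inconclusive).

Compute the Hessian H = grad^2 f:
  H = [[-8, -5], [-5, -8]]
Verify stationarity: grad f(x*) = H x* + g = (0, 0).
Eigenvalues of H: -13, -3.
Both eigenvalues < 0, so H is negative definite -> x* is a strict local max.

max


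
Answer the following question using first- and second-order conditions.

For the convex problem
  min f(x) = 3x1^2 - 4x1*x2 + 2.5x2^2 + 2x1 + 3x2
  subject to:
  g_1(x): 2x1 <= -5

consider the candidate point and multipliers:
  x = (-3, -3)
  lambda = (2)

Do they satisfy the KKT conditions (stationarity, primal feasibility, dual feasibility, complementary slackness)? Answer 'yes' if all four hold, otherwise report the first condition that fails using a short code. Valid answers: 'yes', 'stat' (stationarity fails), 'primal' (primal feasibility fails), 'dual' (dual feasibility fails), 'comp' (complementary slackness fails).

Gradient of f: grad f(x) = Q x + c = (-4, 0)
Constraint values g_i(x) = a_i^T x - b_i:
  g_1((-3, -3)) = -1
Stationarity residual: grad f(x) + sum_i lambda_i a_i = (0, 0)
  -> stationarity OK
Primal feasibility (all g_i <= 0): OK
Dual feasibility (all lambda_i >= 0): OK
Complementary slackness (lambda_i * g_i(x) = 0 for all i): FAILS

Verdict: the first failing condition is complementary_slackness -> comp.

comp


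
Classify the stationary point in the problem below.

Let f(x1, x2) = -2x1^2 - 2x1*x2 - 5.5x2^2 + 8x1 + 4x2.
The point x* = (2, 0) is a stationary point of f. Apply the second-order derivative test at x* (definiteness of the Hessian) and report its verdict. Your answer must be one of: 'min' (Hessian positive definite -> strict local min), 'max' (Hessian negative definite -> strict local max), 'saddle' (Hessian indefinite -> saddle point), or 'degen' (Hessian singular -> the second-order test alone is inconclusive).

Compute the Hessian H = grad^2 f:
  H = [[-4, -2], [-2, -11]]
Verify stationarity: grad f(x*) = H x* + g = (0, 0).
Eigenvalues of H: -11.5311, -3.4689.
Both eigenvalues < 0, so H is negative definite -> x* is a strict local max.

max


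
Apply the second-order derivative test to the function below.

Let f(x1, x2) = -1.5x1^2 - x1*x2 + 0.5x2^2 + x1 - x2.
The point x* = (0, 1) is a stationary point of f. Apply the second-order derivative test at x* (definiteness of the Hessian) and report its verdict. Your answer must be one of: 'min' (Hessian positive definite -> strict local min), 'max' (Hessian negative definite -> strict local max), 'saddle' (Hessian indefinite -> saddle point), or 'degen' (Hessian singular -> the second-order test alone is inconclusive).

Compute the Hessian H = grad^2 f:
  H = [[-3, -1], [-1, 1]]
Verify stationarity: grad f(x*) = H x* + g = (0, 0).
Eigenvalues of H: -3.2361, 1.2361.
Eigenvalues have mixed signs, so H is indefinite -> x* is a saddle point.

saddle


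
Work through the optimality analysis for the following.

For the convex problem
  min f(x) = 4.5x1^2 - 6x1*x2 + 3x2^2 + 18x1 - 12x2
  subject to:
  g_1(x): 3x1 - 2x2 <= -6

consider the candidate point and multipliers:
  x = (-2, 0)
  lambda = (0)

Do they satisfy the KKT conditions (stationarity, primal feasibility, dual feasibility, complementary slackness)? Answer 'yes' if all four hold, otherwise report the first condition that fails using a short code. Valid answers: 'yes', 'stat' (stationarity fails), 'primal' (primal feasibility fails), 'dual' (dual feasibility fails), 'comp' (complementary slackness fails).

Gradient of f: grad f(x) = Q x + c = (0, 0)
Constraint values g_i(x) = a_i^T x - b_i:
  g_1((-2, 0)) = 0
Stationarity residual: grad f(x) + sum_i lambda_i a_i = (0, 0)
  -> stationarity OK
Primal feasibility (all g_i <= 0): OK
Dual feasibility (all lambda_i >= 0): OK
Complementary slackness (lambda_i * g_i(x) = 0 for all i): OK

Verdict: yes, KKT holds.

yes


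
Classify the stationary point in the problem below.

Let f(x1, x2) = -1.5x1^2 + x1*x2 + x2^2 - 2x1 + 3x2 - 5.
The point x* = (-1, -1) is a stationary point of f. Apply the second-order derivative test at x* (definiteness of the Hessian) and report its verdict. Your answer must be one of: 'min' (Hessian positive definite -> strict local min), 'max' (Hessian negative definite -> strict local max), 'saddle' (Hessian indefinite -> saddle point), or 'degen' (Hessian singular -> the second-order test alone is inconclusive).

Compute the Hessian H = grad^2 f:
  H = [[-3, 1], [1, 2]]
Verify stationarity: grad f(x*) = H x* + g = (0, 0).
Eigenvalues of H: -3.1926, 2.1926.
Eigenvalues have mixed signs, so H is indefinite -> x* is a saddle point.

saddle


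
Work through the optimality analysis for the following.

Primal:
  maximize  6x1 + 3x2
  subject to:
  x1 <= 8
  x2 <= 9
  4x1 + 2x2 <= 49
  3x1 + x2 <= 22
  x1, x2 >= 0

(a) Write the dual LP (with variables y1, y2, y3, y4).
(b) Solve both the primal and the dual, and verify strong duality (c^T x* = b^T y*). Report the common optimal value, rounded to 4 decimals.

The standard primal-dual pair for 'max c^T x s.t. A x <= b, x >= 0' is:
  Dual:  min b^T y  s.t.  A^T y >= c,  y >= 0.

So the dual LP is:
  minimize  8y1 + 9y2 + 49y3 + 22y4
  subject to:
    y1 + 4y3 + 3y4 >= 6
    y2 + 2y3 + y4 >= 3
    y1, y2, y3, y4 >= 0

Solving the primal: x* = (4.3333, 9).
  primal value c^T x* = 53.
Solving the dual: y* = (0, 1, 0, 2).
  dual value b^T y* = 53.
Strong duality: c^T x* = b^T y*. Confirmed.

53


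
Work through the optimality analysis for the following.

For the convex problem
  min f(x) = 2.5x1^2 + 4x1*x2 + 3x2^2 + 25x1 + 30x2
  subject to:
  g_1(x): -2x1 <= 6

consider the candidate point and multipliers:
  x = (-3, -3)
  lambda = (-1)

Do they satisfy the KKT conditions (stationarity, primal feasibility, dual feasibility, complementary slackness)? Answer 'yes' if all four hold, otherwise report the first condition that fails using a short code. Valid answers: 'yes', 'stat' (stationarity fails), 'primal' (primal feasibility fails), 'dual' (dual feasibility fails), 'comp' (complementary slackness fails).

Gradient of f: grad f(x) = Q x + c = (-2, 0)
Constraint values g_i(x) = a_i^T x - b_i:
  g_1((-3, -3)) = 0
Stationarity residual: grad f(x) + sum_i lambda_i a_i = (0, 0)
  -> stationarity OK
Primal feasibility (all g_i <= 0): OK
Dual feasibility (all lambda_i >= 0): FAILS
Complementary slackness (lambda_i * g_i(x) = 0 for all i): OK

Verdict: the first failing condition is dual_feasibility -> dual.

dual
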